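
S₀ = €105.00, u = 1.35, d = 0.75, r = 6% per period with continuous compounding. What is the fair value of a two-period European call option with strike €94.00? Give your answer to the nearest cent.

Risk-neutral probability p = (e^0.06 − 0.75)/(1.35 − 0.75) = 0.3118/0.6000 = 0.5197
Terminal stock prices: S_uu = 191.4, S_ud = 106.3, S_dd = 59.06
Terminal payoffs (S − K): max(97.36, 0) = 97.36, max(12.31, 0) = 12.31, max(-34.94, 0) = 0
Node u (S = 141.8): V_u = e^(−0.06)·[0.5197·97.3625 + 0.4803·12.3125] = 53.2241
Node d (S = 78.75): V_d = e^(−0.06)·[0.5197·12.3125 + 0.4803·0.0000] = 6.0265
Node 0 (S = 105): V_0 = e^(−0.06)·[0.5197·53.2241 + 0.4803·6.0265] = 28.7769

€28.78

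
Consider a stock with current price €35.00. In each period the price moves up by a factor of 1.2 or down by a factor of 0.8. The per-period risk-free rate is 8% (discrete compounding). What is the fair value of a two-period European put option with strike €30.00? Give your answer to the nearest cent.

€0.59

Risk-neutral probability p = (1 + 0.08 − 0.8)/(1.2 − 0.8) = 0.2800/0.4000 = 0.7000
Terminal stock prices: S_uu = 50.4, S_ud = 33.6, S_dd = 22.4
Terminal payoffs (K − S): max(-20.4, 0) = 0, max(-3.6, 0) = 0, max(7.6, 0) = 7.6
Node u (S = 42): V_u = 1/1.08·[0.7000·0.0000 + 0.3000·0.0000] = 0.0000
Node d (S = 28): V_d = 1/1.08·[0.7000·0.0000 + 0.3000·7.6000] = 2.1111
Node 0 (S = 35): V_0 = 1/1.08·[0.7000·0.0000 + 0.3000·2.1111] = 0.5864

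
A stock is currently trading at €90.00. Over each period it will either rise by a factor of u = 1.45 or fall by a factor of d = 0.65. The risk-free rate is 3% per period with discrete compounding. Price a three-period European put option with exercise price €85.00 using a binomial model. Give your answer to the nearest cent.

Risk-neutral probability p = (1 + 0.03 − 0.65)/(1.45 − 0.65) = 0.3800/0.8000 = 0.4750
Terminal stock prices: S_uuu = 274.4, S_uud = 123, S_udd = 55.14, S_ddd = 24.72
Terminal payoffs (K − S): max(-189.4, 0) = 0, max(-38, 0) = 0, max(29.86, 0) = 29.86, max(60.28, 0) = 60.28
Node uu (S = 189.2): V_uu = 1/1.03·[0.4750·0.0000 + 0.5250·0.0000] = 0.0000
Node ud (S = 84.83): V_ud = 1/1.03·[0.4750·0.0000 + 0.5250·29.8637] = 15.2218
Node dd (S = 38.03): V_dd = 1/1.03·[0.4750·29.8637 + 0.5250·60.2837] = 44.4993
Node u (S = 130.5): V_u = 1/1.03·[0.4750·0.0000 + 0.5250·15.2218] = 7.7587
Node d (S = 58.5): V_d = 1/1.03·[0.4750·15.2218 + 0.5250·44.4993] = 29.7014
Node 0 (S = 90): V_0 = 1/1.03·[0.4750·7.7587 + 0.5250·29.7014] = 18.7171

€18.72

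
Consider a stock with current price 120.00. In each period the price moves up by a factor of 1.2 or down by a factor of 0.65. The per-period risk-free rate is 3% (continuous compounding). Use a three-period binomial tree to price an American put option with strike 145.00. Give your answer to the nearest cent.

34.77

Risk-neutral probability p = (e^0.03 − 0.65)/(1.2 − 0.65) = 0.3805/0.5500 = 0.6917
Terminal stock prices: S_uuu = 207.4, S_uud = 112.3, S_udd = 60.84, S_ddd = 32.95
Terminal payoffs (K − S): max(-62.36, 0) = 0, max(32.68, 0) = 32.68, max(84.16, 0) = 84.16, max(112, 0) = 112
Node uu (S = 172.8): continuation = e^(−0.03)·[0.6917·0.0000 + 0.3083·32.6800] = 9.7763; exercise value = 0.0000 ≤ continuation, so V_uu = 9.7763
Node ud (S = 93.6): continuation = e^(−0.03)·[0.6917·32.6800 + 0.3083·84.1600] = 47.1146; exercise value = 51.4000 > continuation, so V_ud = 51.4000 (exercise)
Node dd (S = 50.7): continuation = e^(−0.03)·[0.6917·84.1600 + 0.3083·112.0450] = 90.0146; exercise value = 94.3000 > continuation, so V_dd = 94.3000 (exercise)
Node u (S = 144): continuation = e^(−0.03)·[0.6917·9.7763 + 0.3083·51.4000] = 21.9393; exercise value = 1.0000 ≤ continuation, so V_u = 21.9393
Node d (S = 78): continuation = e^(−0.03)·[0.6917·51.4000 + 0.3083·94.3000] = 62.7146; exercise value = 67.0000 > continuation, so V_d = 67.0000 (exercise)
Node 0 (S = 120): continuation = e^(−0.03)·[0.6917·21.9393 + 0.3083·67.0000] = 34.7710; exercise value = 25.0000 ≤ continuation, so V_0 = 34.7710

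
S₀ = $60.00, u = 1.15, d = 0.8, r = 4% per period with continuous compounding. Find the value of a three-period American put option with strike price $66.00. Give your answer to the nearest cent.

Risk-neutral probability p = (e^0.04 − 0.8)/(1.15 − 0.8) = 0.2408/0.3500 = 0.6880
Terminal stock prices: S_uuu = 91.25, S_uud = 63.48, S_udd = 44.16, S_ddd = 30.72
Terminal payoffs (K − S): max(-25.25, 0) = 0, max(2.52, 0) = 2.52, max(21.84, 0) = 21.84, max(35.28, 0) = 35.28
Node uu (S = 79.35): continuation = e^(−0.04)·[0.6880·0.0000 + 0.3120·2.5200] = 0.7553; exercise value = 0.0000 ≤ continuation, so V_uu = 0.7553
Node ud (S = 55.2): continuation = e^(−0.04)·[0.6880·2.5200 + 0.3120·21.8400] = 8.2121; exercise value = 10.8000 > continuation, so V_ud = 10.8000 (exercise)
Node dd (S = 38.4): continuation = e^(−0.04)·[0.6880·21.8400 + 0.3120·35.2800] = 25.0121; exercise value = 27.6000 > continuation, so V_dd = 27.6000 (exercise)
Node u (S = 69): continuation = e^(−0.04)·[0.6880·0.7553 + 0.3120·10.8000] = 3.7365; exercise value = 0.0000 ≤ continuation, so V_u = 3.7365
Node d (S = 48): continuation = e^(−0.04)·[0.6880·10.8000 + 0.3120·27.6000] = 15.4121; exercise value = 18.0000 > continuation, so V_d = 18.0000 (exercise)
Node 0 (S = 60): continuation = e^(−0.04)·[0.6880·3.7365 + 0.3120·18.0000] = 7.8653; exercise value = 6.0000 ≤ continuation, so V_0 = 7.8653

$7.87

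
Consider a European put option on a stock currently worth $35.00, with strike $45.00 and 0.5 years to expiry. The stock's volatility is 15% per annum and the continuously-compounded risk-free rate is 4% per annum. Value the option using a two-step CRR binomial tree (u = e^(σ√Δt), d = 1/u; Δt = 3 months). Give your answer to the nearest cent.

$9.11

CRR parameters: u = e^(σ√Δt) = e^(0.15·√0.25) = 1.0779, d = 1/u = 0.9277
Per-period rate: rΔt = 0.04·0.25 = 0.01, so R = e^0.01 = 1.0101
Risk-neutral probability p = (e^0.01 − 0.9277)/(1.0779 − 0.9277) = 0.0823/0.1501 = 0.5482
Terminal stock prices: S_uu = 40.66, S_ud = 35, S_dd = 30.12
Terminal payoffs (K − S): max(4.336, 0) = 4.336, max(10, 0) = 10, max(14.88, 0) = 14.88
Node u (S = 37.73): V_u = e^(−0.01)·[0.5482·4.3358 + 0.4518·10.0000] = 6.8263
Node d (S = 32.47): V_d = e^(−0.01)·[0.5482·10.0000 + 0.4518·14.8752] = 12.0812
Node 0 (S = 35): V_0 = e^(−0.01)·[0.5482·6.8263 + 0.4518·12.0812] = 9.1089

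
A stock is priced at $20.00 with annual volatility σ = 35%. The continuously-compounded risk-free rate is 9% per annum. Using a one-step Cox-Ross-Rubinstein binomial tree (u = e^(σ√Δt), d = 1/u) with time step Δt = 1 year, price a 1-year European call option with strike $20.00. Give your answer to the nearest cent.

CRR parameters: u = e^(σ√Δt) = e^(0.35·√1) = 1.4191, d = 1/u = 0.7047
Per-period rate: rΔt = 0.09·1 = 0.09, so R = e^0.09 = 1.0942
Risk-neutral probability p = (e^0.09 − 0.7047)/(1.4191 − 0.7047) = 0.3895/0.7144 = 0.5452
Terminal stock prices: S_u = 28.38, S_d = 14.09
Terminal payoffs (S − K): max(8.381, 0) = 8.381, max(-5.906, 0) = 0
Node 0 (S = 20): V_0 = e^(−0.09)·[0.5452·8.3814 + 0.4548·0.0000] = 4.1763

$4.18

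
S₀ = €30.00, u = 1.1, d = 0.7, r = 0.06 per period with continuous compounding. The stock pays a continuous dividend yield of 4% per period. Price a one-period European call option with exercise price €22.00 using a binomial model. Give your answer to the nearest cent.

Per-period risk-free factor R = e^0.06 = 1.0618; dividend-adjusted growth = e^(0.06−0.04) = 1.0202.
Risk-neutral probability p = (1.0202 − 0.7)/(1.1 − 0.7) = 0.3202/0.4000 = 0.8005
Terminal stock prices: S_u = 33, S_d = 21
Terminal payoffs (S − K): max(11, 0) = 11, max(-1, 0) = 0
Node 0 (S = 30): V_0 = e^(−0.06)·[0.8005·11.0000 + 0.1995·0.0000] = 8.2927

€8.29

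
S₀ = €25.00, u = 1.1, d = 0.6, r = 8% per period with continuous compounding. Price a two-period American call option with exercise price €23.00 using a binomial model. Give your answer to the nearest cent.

Risk-neutral probability p = (e^0.08 − 0.6)/(1.1 − 0.6) = 0.4833/0.5000 = 0.9666
Terminal stock prices: S_uu = 30.25, S_ud = 16.5, S_dd = 9
Terminal payoffs (S − K): max(7.25, 0) = 7.25, max(-6.5, 0) = 0, max(-14, 0) = 0
Node u (S = 27.5): continuation = e^(−0.08)·[0.9666·7.2500 + 0.0334·0.0000] = 6.4689; exercise value = 4.5000 ≤ continuation, so V_u = 6.4689
Node d (S = 15): continuation = e^(−0.08)·[0.9666·0.0000 + 0.0334·0.0000] = 0.0000; exercise value = 0.0000 ≤ continuation, so V_d = 0.0000
Node 0 (S = 25): continuation = e^(−0.08)·[0.9666·6.4689 + 0.0334·0.0000] = 5.7719; exercise value = 2.0000 ≤ continuation, so V_0 = 5.7719

€5.77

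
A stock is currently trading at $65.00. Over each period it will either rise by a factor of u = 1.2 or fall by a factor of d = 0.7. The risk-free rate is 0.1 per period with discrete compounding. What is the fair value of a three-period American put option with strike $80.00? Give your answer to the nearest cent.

$15.00

Risk-neutral probability p = (1 + 0.1 − 0.7)/(1.2 − 0.7) = 0.4000/0.5000 = 0.8000
Terminal stock prices: S_uuu = 112.3, S_uud = 65.52, S_udd = 38.22, S_ddd = 22.29
Terminal payoffs (K − S): max(-32.32, 0) = 0, max(14.48, 0) = 14.48, max(41.78, 0) = 41.78, max(57.71, 0) = 57.71
Node uu (S = 93.6): continuation = 1/1.1·[0.8000·0.0000 + 0.2000·14.4800] = 2.6327; exercise value = 0.0000 ≤ continuation, so V_uu = 2.6327
Node ud (S = 54.6): continuation = 1/1.1·[0.8000·14.4800 + 0.2000·41.7800] = 18.1273; exercise value = 25.4000 > continuation, so V_ud = 25.4000 (exercise)
Node dd (S = 31.85): continuation = 1/1.1·[0.8000·41.7800 + 0.2000·57.7050] = 40.8773; exercise value = 48.1500 > continuation, so V_dd = 48.1500 (exercise)
Node u (S = 78): continuation = 1/1.1·[0.8000·2.6327 + 0.2000·25.4000] = 6.5329; exercise value = 2.0000 ≤ continuation, so V_u = 6.5329
Node d (S = 45.5): continuation = 1/1.1·[0.8000·25.4000 + 0.2000·48.1500] = 27.2273; exercise value = 34.5000 > continuation, so V_d = 34.5000 (exercise)
Node 0 (S = 65): continuation = 1/1.1·[0.8000·6.5329 + 0.2000·34.5000] = 11.0239; exercise value = 15.0000 > continuation, so V_0 = 15.0000 (exercise)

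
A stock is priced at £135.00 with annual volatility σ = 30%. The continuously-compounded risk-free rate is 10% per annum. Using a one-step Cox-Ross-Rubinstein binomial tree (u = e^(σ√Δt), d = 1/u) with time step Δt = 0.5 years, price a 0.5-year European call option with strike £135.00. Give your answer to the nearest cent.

£17.21

CRR parameters: u = e^(σ√Δt) = e^(0.3·√0.5) = 1.2363, d = 1/u = 0.8089
Per-period rate: rΔt = 0.1·0.5 = 0.05, so R = e^0.05 = 1.0513
Risk-neutral probability p = (e^0.05 − 0.8089)/(1.2363 − 0.8089) = 0.2424/0.4275 = 0.5671
Terminal stock prices: S_u = 166.9, S_d = 109.2
Terminal payoffs (S − K): max(31.9, 0) = 31.9, max(-25.8, 0) = 0
Node 0 (S = 135): V_0 = e^(−0.05)·[0.5671·31.9020 + 0.4329·0.0000] = 17.2096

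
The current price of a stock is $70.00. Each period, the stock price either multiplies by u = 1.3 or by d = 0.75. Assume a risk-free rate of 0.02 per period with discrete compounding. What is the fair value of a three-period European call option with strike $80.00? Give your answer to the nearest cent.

Risk-neutral probability p = (1 + 0.02 − 0.75)/(1.3 − 0.75) = 0.2700/0.5500 = 0.4909
Terminal stock prices: S_uuu = 153.8, S_uud = 88.73, S_udd = 51.19, S_ddd = 29.53
Terminal payoffs (S − K): max(73.79, 0) = 73.79, max(8.725, 0) = 8.725, max(-28.81, 0) = 0, max(-50.47, 0) = 0
Node uu (S = 118.3): V_uu = 1/1.02·[0.4909·73.7900 + 0.5091·8.7250] = 39.8686
Node ud (S = 68.25): V_ud = 1/1.02·[0.4909·8.7250 + 0.5091·0.0000] = 4.1992
Node dd (S = 39.38): V_dd = 1/1.02·[0.4909·0.0000 + 0.5091·0.0000] = 0.0000
Node u (S = 91): V_u = 1/1.02·[0.4909·39.8686 + 0.5091·4.1992] = 21.2840
Node d (S = 52.5): V_d = 1/1.02·[0.4909·4.1992 + 0.5091·0.0000] = 2.0210
Node 0 (S = 70): V_0 = 1/1.02·[0.4909·21.2840 + 0.5091·2.0210] = 11.2523

$11.25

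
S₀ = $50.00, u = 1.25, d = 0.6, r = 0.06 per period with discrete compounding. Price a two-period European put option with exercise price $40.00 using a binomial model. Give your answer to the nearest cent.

Risk-neutral probability p = (1 + 0.06 − 0.6)/(1.25 − 0.6) = 0.4600/0.6500 = 0.7077
Terminal stock prices: S_uu = 78.12, S_ud = 37.5, S_dd = 18
Terminal payoffs (K − S): max(-38.12, 0) = 0, max(2.5, 0) = 2.5, max(22, 0) = 22
Node u (S = 62.5): V_u = 1/1.06·[0.7077·0.0000 + 0.2923·2.5000] = 0.6894
Node d (S = 30): V_d = 1/1.06·[0.7077·2.5000 + 0.2923·22.0000] = 7.7358
Node 0 (S = 50): V_0 = 1/1.06·[0.7077·0.6894 + 0.2923·7.7358] = 2.5935

$2.59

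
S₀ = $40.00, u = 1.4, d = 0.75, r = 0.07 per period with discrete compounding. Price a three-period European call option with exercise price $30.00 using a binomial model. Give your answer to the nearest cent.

$16.91

Risk-neutral probability p = (1 + 0.07 − 0.75)/(1.4 − 0.75) = 0.3200/0.6500 = 0.4923
Terminal stock prices: S_uuu = 109.8, S_uud = 58.8, S_udd = 31.5, S_ddd = 16.88
Terminal payoffs (S − K): max(79.76, 0) = 79.76, max(28.8, 0) = 28.8, max(1.5, 0) = 1.5, max(-13.12, 0) = 0
Node uu (S = 78.4): V_uu = 1/1.07·[0.4923·79.7600 + 0.5077·28.8000] = 50.3626
Node ud (S = 42): V_ud = 1/1.07·[0.4923·28.8000 + 0.5077·1.5000] = 13.9626
Node dd (S = 22.5): V_dd = 1/1.07·[0.4923·1.5000 + 0.5077·0.0000] = 0.6902
Node u (S = 56): V_u = 1/1.07·[0.4923·50.3626 + 0.5077·13.9626] = 29.7968
Node d (S = 30): V_d = 1/1.07·[0.4923·13.9626 + 0.5077·0.6902] = 6.7517
Node 0 (S = 40): V_0 = 1/1.07·[0.4923·29.7968 + 0.5077·6.7517] = 16.9131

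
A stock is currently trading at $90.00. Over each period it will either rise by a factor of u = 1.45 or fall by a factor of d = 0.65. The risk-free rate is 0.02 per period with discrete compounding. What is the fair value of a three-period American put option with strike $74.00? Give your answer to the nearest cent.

Risk-neutral probability p = (1 + 0.02 − 0.65)/(1.45 − 0.65) = 0.3700/0.8000 = 0.4625
Terminal stock prices: S_uuu = 274.4, S_uud = 123, S_udd = 55.14, S_ddd = 24.72
Terminal payoffs (K − S): max(-200.4, 0) = 0, max(-49, 0) = 0, max(18.86, 0) = 18.86, max(49.28, 0) = 49.28
Node uu (S = 189.2): continuation = 1/1.02·[0.4625·0.0000 + 0.5375·0.0000] = 0.0000; exercise value = 0.0000 ≤ continuation, so V_uu = 0.0000
Node ud (S = 84.83): continuation = 1/1.02·[0.4625·0.0000 + 0.5375·18.8637] = 9.9405; exercise value = 0.0000 ≤ continuation, so V_ud = 9.9405
Node dd (S = 38.03): continuation = 1/1.02·[0.4625·18.8637 + 0.5375·49.2837] = 34.5240; exercise value = 35.9750 > continuation, so V_dd = 35.9750 (exercise)
Node u (S = 130.5): continuation = 1/1.02·[0.4625·0.0000 + 0.5375·9.9405] = 5.2382; exercise value = 0.0000 ≤ continuation, so V_u = 5.2382
Node d (S = 58.5): continuation = 1/1.02·[0.4625·9.9405 + 0.5375·35.9750] = 23.4647; exercise value = 15.5000 ≤ continuation, so V_d = 23.4647
Node 0 (S = 90): continuation = 1/1.02·[0.4625·5.2382 + 0.5375·23.4647] = 14.7402; exercise value = 0.0000 ≤ continuation, so V_0 = 14.7402

$14.74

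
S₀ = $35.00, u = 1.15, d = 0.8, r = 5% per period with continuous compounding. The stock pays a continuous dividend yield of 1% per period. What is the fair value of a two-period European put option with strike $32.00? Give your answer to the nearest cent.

Per-period risk-free factor R = e^0.05 = 1.0513; dividend-adjusted growth = e^(0.05−0.01) = 1.0408.
Risk-neutral probability p = (1.0408 − 0.8)/(1.15 − 0.8) = 0.2408/0.3500 = 0.6880
Terminal stock prices: S_uu = 46.29, S_ud = 32.2, S_dd = 22.4
Terminal payoffs (K − S): max(-14.29, 0) = 0, max(-0.2, 0) = 0, max(9.6, 0) = 9.6
Node u (S = 40.25): V_u = e^(−0.05)·[0.6880·0.0000 + 0.3120·0.0000] = 0.0000
Node d (S = 28): V_d = e^(−0.05)·[0.6880·0.0000 + 0.3120·9.6000] = 2.8488
Node 0 (S = 35): V_0 = e^(−0.05)·[0.6880·0.0000 + 0.3120·2.8488] = 0.8454

$0.85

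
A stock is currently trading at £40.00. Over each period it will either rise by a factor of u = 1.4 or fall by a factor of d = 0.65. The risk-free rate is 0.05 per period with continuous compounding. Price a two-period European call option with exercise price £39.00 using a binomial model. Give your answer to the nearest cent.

£10.21

Risk-neutral probability p = (e^0.05 − 0.65)/(1.4 − 0.65) = 0.4013/0.7500 = 0.5350
Terminal stock prices: S_uu = 78.4, S_ud = 36.4, S_dd = 16.9
Terminal payoffs (S − K): max(39.4, 0) = 39.4, max(-2.6, 0) = 0, max(-22.1, 0) = 0
Node u (S = 56): V_u = e^(−0.05)·[0.5350·39.4000 + 0.4650·0.0000] = 20.0520
Node d (S = 26): V_d = e^(−0.05)·[0.5350·0.0000 + 0.4650·0.0000] = 0.0000
Node 0 (S = 40): V_0 = e^(−0.05)·[0.5350·20.0520 + 0.4650·0.0000] = 10.2052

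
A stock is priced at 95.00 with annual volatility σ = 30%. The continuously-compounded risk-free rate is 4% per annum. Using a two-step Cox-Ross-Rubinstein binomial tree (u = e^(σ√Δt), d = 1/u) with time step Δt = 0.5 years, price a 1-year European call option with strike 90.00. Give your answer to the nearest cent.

CRR parameters: u = e^(σ√Δt) = e^(0.3·√0.5) = 1.2363, d = 1/u = 0.8089
Per-period rate: rΔt = 0.04·0.5 = 0.02, so R = e^0.02 = 1.0202
Risk-neutral probability p = (e^0.02 − 0.8089)/(1.2363 − 0.8089) = 0.2113/0.4275 = 0.4944
Terminal stock prices: S_uu = 145.2, S_ud = 95, S_dd = 62.15
Terminal payoffs (S − K): max(55.2, 0) = 55.2, max(5, 0) = 5, max(-27.85, 0) = 0
Node u (S = 117.4): V_u = e^(−0.02)·[0.4944·55.2042 + 0.5056·5.0000] = 29.2317
Node d (S = 76.84): V_d = e^(−0.02)·[0.4944·5.0000 + 0.5056·0.0000] = 2.4232
Node 0 (S = 95): V_0 = e^(−0.02)·[0.4944·29.2317 + 0.5056·2.4232] = 15.3675

15.37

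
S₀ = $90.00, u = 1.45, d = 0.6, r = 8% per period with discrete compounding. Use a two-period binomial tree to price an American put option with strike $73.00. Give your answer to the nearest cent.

$7.66

Risk-neutral probability p = (1 + 0.08 − 0.6)/(1.45 − 0.6) = 0.4800/0.8500 = 0.5647
Terminal stock prices: S_uu = 189.2, S_ud = 78.3, S_dd = 32.4
Terminal payoffs (K − S): max(-116.2, 0) = 0, max(-5.3, 0) = 0, max(40.6, 0) = 40.6
Node u (S = 130.5): continuation = 1/1.08·[0.5647·0.0000 + 0.4353·0.0000] = 0.0000; exercise value = 0.0000 ≤ continuation, so V_u = 0.0000
Node d (S = 54): continuation = 1/1.08·[0.5647·0.0000 + 0.4353·40.6000] = 16.3638; exercise value = 19.0000 > continuation, so V_d = 19.0000 (exercise)
Node 0 (S = 90): continuation = 1/1.08·[0.5647·0.0000 + 0.4353·19.0000] = 7.6580; exercise value = 0.0000 ≤ continuation, so V_0 = 7.6580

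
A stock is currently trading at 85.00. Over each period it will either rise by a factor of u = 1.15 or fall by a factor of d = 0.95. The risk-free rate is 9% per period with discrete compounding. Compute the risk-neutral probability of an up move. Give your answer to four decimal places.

Risk-neutral probability p = (1 + 0.09 − 0.95)/(1.15 − 0.95) = 0.1400/0.2000 = 0.7000

p = 0.7000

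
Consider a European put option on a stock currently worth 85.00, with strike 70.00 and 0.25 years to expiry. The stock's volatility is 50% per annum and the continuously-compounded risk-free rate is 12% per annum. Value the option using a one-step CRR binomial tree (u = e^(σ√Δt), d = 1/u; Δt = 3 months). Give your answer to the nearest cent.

CRR parameters: u = e^(σ√Δt) = e^(0.5·√0.25) = 1.2840, d = 1/u = 0.7788
Per-period rate: rΔt = 0.12·0.25 = 0.03, so R = e^0.03 = 1.0305
Risk-neutral probability p = (e^0.03 − 0.7788)/(1.2840 − 0.7788) = 0.2517/0.5052 = 0.4981
Terminal stock prices: S_u = 109.1, S_d = 66.2
Terminal payoffs (K − S): max(-39.14, 0) = 0, max(3.802, 0) = 3.802
Node 0 (S = 85): V_0 = e^(−0.03)·[0.4981·0.0000 + 0.5019·3.8019] = 1.8518

1.85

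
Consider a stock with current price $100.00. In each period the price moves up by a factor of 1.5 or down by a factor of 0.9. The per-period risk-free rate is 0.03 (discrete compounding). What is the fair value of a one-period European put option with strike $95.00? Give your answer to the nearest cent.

Risk-neutral probability p = (1 + 0.03 − 0.9)/(1.5 − 0.9) = 0.1300/0.6000 = 0.2167
Terminal stock prices: S_u = 150, S_d = 90
Terminal payoffs (K − S): max(-55, 0) = 0, max(5, 0) = 5
Node 0 (S = 100): V_0 = 1/1.03·[0.2167·0.0000 + 0.7833·5.0000] = 3.8026

$3.80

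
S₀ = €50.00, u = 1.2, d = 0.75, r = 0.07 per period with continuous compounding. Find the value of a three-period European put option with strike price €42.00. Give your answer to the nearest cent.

Risk-neutral probability p = (e^0.07 − 0.75)/(1.2 − 0.75) = 0.3225/0.4500 = 0.7167
Terminal stock prices: S_uuu = 86.4, S_uud = 54, S_udd = 33.75, S_ddd = 21.09
Terminal payoffs (K − S): max(-44.4, 0) = 0, max(-12, 0) = 0, max(8.25, 0) = 8.25, max(20.91, 0) = 20.91
Node uu (S = 72): V_uu = e^(−0.07)·[0.7167·0.0000 + 0.2833·0.0000] = 0.0000
Node ud (S = 45): V_ud = e^(−0.07)·[0.7167·0.0000 + 0.2833·8.2500] = 2.1793
Node dd (S = 28.12): V_dd = e^(−0.07)·[0.7167·8.2500 + 0.2833·20.9062] = 11.0355
Node u (S = 60): V_u = e^(−0.07)·[0.7167·0.0000 + 0.2833·2.1793] = 0.5757
Node d (S = 37.5): V_d = e^(−0.07)·[0.7167·2.1793 + 0.2833·11.0355] = 4.3715
Node 0 (S = 50): V_0 = e^(−0.07)·[0.7167·0.5757 + 0.2833·4.3715] = 1.5395

€1.54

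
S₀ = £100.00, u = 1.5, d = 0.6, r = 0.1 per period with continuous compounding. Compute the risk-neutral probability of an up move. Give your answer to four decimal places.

p = 0.5613

Risk-neutral probability p = (e^0.1 − 0.6)/(1.5 − 0.6) = 0.5052/0.9000 = 0.5613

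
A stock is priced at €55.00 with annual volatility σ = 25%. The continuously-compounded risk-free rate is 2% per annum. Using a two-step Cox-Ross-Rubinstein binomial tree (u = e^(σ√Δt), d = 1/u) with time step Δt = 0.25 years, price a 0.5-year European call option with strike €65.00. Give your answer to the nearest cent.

CRR parameters: u = e^(σ√Δt) = e^(0.25·√0.25) = 1.1331, d = 1/u = 0.8825
Per-period rate: rΔt = 0.02·0.25 = 0.005, so R = e^0.005 = 1.0050
Risk-neutral probability p = (e^0.005 − 0.8825)/(1.1331 − 0.8825) = 0.1225/0.2507 = 0.4888
Terminal stock prices: S_uu = 70.62, S_ud = 55, S_dd = 42.83
Terminal payoffs (S − K): max(5.621, 0) = 5.621, max(-10, 0) = 0, max(-22.17, 0) = 0
Node u (S = 62.32): V_u = e^(−0.005)·[0.4888·5.6214 + 0.5112·0.0000] = 2.7340
Node d (S = 48.54): V_d = e^(−0.005)·[0.4888·0.0000 + 0.5112·0.0000] = 0.0000
Node 0 (S = 55): V_0 = e^(−0.005)·[0.4888·2.7340 + 0.5112·0.0000] = 1.3297

€1.33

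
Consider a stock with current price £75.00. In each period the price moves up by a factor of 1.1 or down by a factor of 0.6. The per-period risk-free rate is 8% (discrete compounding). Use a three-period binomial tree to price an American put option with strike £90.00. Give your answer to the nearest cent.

Risk-neutral probability p = (1 + 0.08 − 0.6)/(1.1 − 0.6) = 0.4800/0.5000 = 0.9600
Terminal stock prices: S_uuu = 99.83, S_uud = 54.45, S_udd = 29.7, S_ddd = 16.2
Terminal payoffs (K − S): max(-9.825, 0) = 0, max(35.55, 0) = 35.55, max(60.3, 0) = 60.3, max(73.8, 0) = 73.8
Node uu (S = 90.75): continuation = 1/1.08·[0.9600·0.0000 + 0.0400·35.5500] = 1.3167; exercise value = 0.0000 ≤ continuation, so V_uu = 1.3167
Node ud (S = 49.5): continuation = 1/1.08·[0.9600·35.5500 + 0.0400·60.3000] = 33.8333; exercise value = 40.5000 > continuation, so V_ud = 40.5000 (exercise)
Node dd (S = 27): continuation = 1/1.08·[0.9600·60.3000 + 0.0400·73.8000] = 56.3333; exercise value = 63.0000 > continuation, so V_dd = 63.0000 (exercise)
Node u (S = 82.5): continuation = 1/1.08·[0.9600·1.3167 + 0.0400·40.5000] = 2.6704; exercise value = 7.5000 > continuation, so V_u = 7.5000 (exercise)
Node d (S = 45): continuation = 1/1.08·[0.9600·40.5000 + 0.0400·63.0000] = 38.3333; exercise value = 45.0000 > continuation, so V_d = 45.0000 (exercise)
Node 0 (S = 75): continuation = 1/1.08·[0.9600·7.5000 + 0.0400·45.0000] = 8.3333; exercise value = 15.0000 > continuation, so V_0 = 15.0000 (exercise)

£15.00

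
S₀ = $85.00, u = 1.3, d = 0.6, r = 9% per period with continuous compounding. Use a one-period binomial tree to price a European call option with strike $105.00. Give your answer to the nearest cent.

Risk-neutral probability p = (e^0.09 − 0.6)/(1.3 − 0.6) = 0.4942/0.7000 = 0.7060
Terminal stock prices: S_u = 110.5, S_d = 51
Terminal payoffs (S − K): max(5.5, 0) = 5.5, max(-54, 0) = 0
Node 0 (S = 85): V_0 = e^(−0.09)·[0.7060·5.5000 + 0.2940·0.0000] = 3.5486

$3.55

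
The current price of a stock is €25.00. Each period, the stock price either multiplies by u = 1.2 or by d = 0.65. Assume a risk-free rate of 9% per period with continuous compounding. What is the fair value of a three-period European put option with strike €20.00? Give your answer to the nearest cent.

Risk-neutral probability p = (e^0.09 − 0.65)/(1.2 − 0.65) = 0.4442/0.5500 = 0.8076
Terminal stock prices: S_uuu = 43.2, S_uud = 23.4, S_udd = 12.68, S_ddd = 6.866
Terminal payoffs (K − S): max(-23.2, 0) = 0, max(-3.4, 0) = 0, max(7.325, 0) = 7.325, max(13.13, 0) = 13.13
Node uu (S = 36): V_uu = e^(−0.09)·[0.8076·0.0000 + 0.1924·0.0000] = 0.0000
Node ud (S = 19.5): V_ud = e^(−0.09)·[0.8076·0.0000 + 0.1924·7.3250] = 1.2881
Node dd (S = 10.56): V_dd = e^(−0.09)·[0.8076·7.3250 + 0.1924·13.1344] = 7.7161
Node u (S = 30): V_u = e^(−0.09)·[0.8076·0.0000 + 0.1924·1.2881] = 0.2265
Node d (S = 16.25): V_d = e^(−0.09)·[0.8076·1.2881 + 0.1924·7.7161] = 2.3076
Node 0 (S = 25): V_0 = e^(−0.09)·[0.8076·0.2265 + 0.1924·2.3076] = 0.5730

€0.57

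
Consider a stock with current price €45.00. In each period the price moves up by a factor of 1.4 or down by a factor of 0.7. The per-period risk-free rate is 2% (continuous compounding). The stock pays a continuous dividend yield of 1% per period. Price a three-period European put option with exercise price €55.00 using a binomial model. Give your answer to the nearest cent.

€15.81

Per-period risk-free factor R = e^0.02 = 1.0202; dividend-adjusted growth = e^(0.02−0.01) = 1.0101.
Risk-neutral probability p = (1.0101 − 0.7)/(1.4 − 0.7) = 0.3101/0.7000 = 0.4429
Terminal stock prices: S_uuu = 123.5, S_uud = 61.74, S_udd = 30.87, S_ddd = 15.43
Terminal payoffs (K − S): max(-68.48, 0) = 0, max(-6.74, 0) = 0, max(24.13, 0) = 24.13, max(39.57, 0) = 39.57
Node uu (S = 88.2): V_uu = e^(−0.02)·[0.4429·0.0000 + 0.5571·0.0000] = 0.0000
Node ud (S = 44.1): V_ud = e^(−0.02)·[0.4429·0.0000 + 0.5571·24.1300] = 13.1760
Node dd (S = 22.05): V_dd = e^(−0.02)·[0.4429·24.1300 + 0.5571·39.5650] = 32.0803
Node u (S = 63): V_u = e^(−0.02)·[0.4429·0.0000 + 0.5571·13.1760] = 7.1946
Node d (S = 31.5): V_d = e^(−0.02)·[0.4429·13.1760 + 0.5571·32.0803] = 23.2376
Node 0 (S = 45): V_0 = e^(−0.02)·[0.4429·7.1946 + 0.5571·23.2376] = 15.8123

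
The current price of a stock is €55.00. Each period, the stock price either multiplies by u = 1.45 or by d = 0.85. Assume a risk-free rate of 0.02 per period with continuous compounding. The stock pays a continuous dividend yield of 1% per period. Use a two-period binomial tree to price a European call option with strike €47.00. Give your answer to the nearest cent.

Per-period risk-free factor R = e^0.02 = 1.0202; dividend-adjusted growth = e^(0.02−0.01) = 1.0101.
Risk-neutral probability p = (1.0101 − 0.85)/(1.45 − 0.85) = 0.1601/0.6000 = 0.2668
Terminal stock prices: S_uu = 115.6, S_ud = 67.79, S_dd = 39.74
Terminal payoffs (S − K): max(68.64, 0) = 68.64, max(20.79, 0) = 20.79, max(-7.263, 0) = 0
Node u (S = 79.75): V_u = e^(−0.02)·[0.2668·68.6375 + 0.7332·20.7875] = 32.8871
Node d (S = 46.75): V_d = e^(−0.02)·[0.2668·20.7875 + 0.7332·0.0000] = 5.4353
Node 0 (S = 55): V_0 = e^(−0.02)·[0.2668·32.8871 + 0.7332·5.4353] = 12.5054

€12.51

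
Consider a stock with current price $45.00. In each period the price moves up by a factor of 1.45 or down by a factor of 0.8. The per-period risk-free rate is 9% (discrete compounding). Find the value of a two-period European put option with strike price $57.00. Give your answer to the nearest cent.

$9.28

Risk-neutral probability p = (1 + 0.09 − 0.8)/(1.45 − 0.8) = 0.2900/0.6500 = 0.4462
Terminal stock prices: S_uu = 94.61, S_ud = 52.2, S_dd = 28.8
Terminal payoffs (K − S): max(-37.61, 0) = 0, max(4.8, 0) = 4.8, max(28.2, 0) = 28.2
Node u (S = 65.25): V_u = 1/1.09·[0.4462·0.0000 + 0.5538·4.8000] = 2.4390
Node d (S = 36): V_d = 1/1.09·[0.4462·4.8000 + 0.5538·28.2000] = 16.2936
Node 0 (S = 45): V_0 = 1/1.09·[0.4462·2.4390 + 0.5538·16.2936] = 9.2773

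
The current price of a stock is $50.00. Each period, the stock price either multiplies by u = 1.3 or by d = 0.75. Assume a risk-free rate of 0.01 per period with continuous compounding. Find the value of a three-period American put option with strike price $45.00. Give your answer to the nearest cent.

Risk-neutral probability p = (e^0.01 − 0.75)/(1.3 − 0.75) = 0.2601/0.5500 = 0.4728
Terminal stock prices: S_uuu = 109.9, S_uud = 63.38, S_udd = 36.56, S_ddd = 21.09
Terminal payoffs (K − S): max(-64.85, 0) = 0, max(-18.38, 0) = 0, max(8.438, 0) = 8.438, max(23.91, 0) = 23.91
Node uu (S = 84.5): continuation = e^(−0.01)·[0.4728·0.0000 + 0.5272·0.0000] = 0.0000; exercise value = 0.0000 ≤ continuation, so V_uu = 0.0000
Node ud (S = 48.75): continuation = e^(−0.01)·[0.4728·0.0000 + 0.5272·8.4375] = 4.4038; exercise value = 0.0000 ≤ continuation, so V_ud = 4.4038
Node dd (S = 28.12): continuation = e^(−0.01)·[0.4728·8.4375 + 0.5272·23.9062] = 16.4272; exercise value = 16.8750 > continuation, so V_dd = 16.8750 (exercise)
Node u (S = 65): continuation = e^(−0.01)·[0.4728·0.0000 + 0.5272·4.4038] = 2.2985; exercise value = 0.0000 ≤ continuation, so V_u = 2.2985
Node d (S = 37.5): continuation = e^(−0.01)·[0.4728·4.4038 + 0.5272·16.8750] = 10.8692; exercise value = 7.5000 ≤ continuation, so V_d = 10.8692
Node 0 (S = 50): continuation = e^(−0.01)·[0.4728·2.2985 + 0.5272·10.8692] = 6.7490; exercise value = 0.0000 ≤ continuation, so V_0 = 6.7490

$6.75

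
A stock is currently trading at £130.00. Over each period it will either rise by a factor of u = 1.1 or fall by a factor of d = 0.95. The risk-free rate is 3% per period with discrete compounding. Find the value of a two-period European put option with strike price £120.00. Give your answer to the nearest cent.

£0.55

Risk-neutral probability p = (1 + 0.03 − 0.95)/(1.1 − 0.95) = 0.0800/0.1500 = 0.5333
Terminal stock prices: S_uu = 157.3, S_ud = 135.8, S_dd = 117.3
Terminal payoffs (K − S): max(-37.3, 0) = 0, max(-15.85, 0) = 0, max(2.675, 0) = 2.675
Node u (S = 143): V_u = 1/1.03·[0.5333·0.0000 + 0.4667·0.0000] = 0.0000
Node d (S = 123.5): V_d = 1/1.03·[0.5333·0.0000 + 0.4667·2.6750] = 1.2120
Node 0 (S = 130): V_0 = 1/1.03·[0.5333·0.0000 + 0.4667·1.2120] = 0.5491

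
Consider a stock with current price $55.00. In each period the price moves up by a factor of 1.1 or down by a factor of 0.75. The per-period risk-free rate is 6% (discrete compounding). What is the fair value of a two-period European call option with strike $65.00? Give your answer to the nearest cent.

$1.08

Risk-neutral probability p = (1 + 0.06 − 0.75)/(1.1 − 0.75) = 0.3100/0.3500 = 0.8857
Terminal stock prices: S_uu = 66.55, S_ud = 45.38, S_dd = 30.94
Terminal payoffs (S − K): max(1.55, 0) = 1.55, max(-19.62, 0) = 0, max(-34.06, 0) = 0
Node u (S = 60.5): V_u = 1/1.06·[0.8857·1.5500 + 0.1143·0.0000] = 1.2951
Node d (S = 41.25): V_d = 1/1.06·[0.8857·0.0000 + 0.1143·0.0000] = 0.0000
Node 0 (S = 55): V_0 = 1/1.06·[0.8857·1.2951 + 0.1143·0.0000] = 1.0822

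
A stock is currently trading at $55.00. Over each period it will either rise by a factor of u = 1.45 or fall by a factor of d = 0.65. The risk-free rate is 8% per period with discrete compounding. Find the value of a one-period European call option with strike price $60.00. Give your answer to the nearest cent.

Risk-neutral probability p = (1 + 0.08 − 0.65)/(1.45 − 0.65) = 0.4300/0.8000 = 0.5375
Terminal stock prices: S_u = 79.75, S_d = 35.75
Terminal payoffs (S − K): max(19.75, 0) = 19.75, max(-24.25, 0) = 0
Node 0 (S = 55): V_0 = 1/1.08·[0.5375·19.7500 + 0.4625·0.0000] = 9.8293

$9.83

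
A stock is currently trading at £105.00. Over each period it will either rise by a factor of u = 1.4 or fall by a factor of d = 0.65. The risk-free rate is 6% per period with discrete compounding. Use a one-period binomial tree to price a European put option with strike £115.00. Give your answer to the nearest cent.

Risk-neutral probability p = (1 + 0.06 − 0.65)/(1.4 − 0.65) = 0.4100/0.7500 = 0.5467
Terminal stock prices: S_u = 147, S_d = 68.25
Terminal payoffs (K − S): max(-32, 0) = 0, max(46.75, 0) = 46.75
Node 0 (S = 105): V_0 = 1/1.06·[0.5467·0.0000 + 0.4533·46.7500] = 19.9937

£19.99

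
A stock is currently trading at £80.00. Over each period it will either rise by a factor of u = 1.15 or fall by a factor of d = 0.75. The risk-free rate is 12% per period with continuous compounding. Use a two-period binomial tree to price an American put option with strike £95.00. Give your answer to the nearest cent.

£15.00

Risk-neutral probability p = (e^0.12 − 0.75)/(1.15 − 0.75) = 0.3775/0.4000 = 0.9437
Terminal stock prices: S_uu = 105.8, S_ud = 69, S_dd = 45
Terminal payoffs (K − S): max(-10.8, 0) = 0, max(26, 0) = 26, max(50, 0) = 50
Node u (S = 92): continuation = e^(−0.12)·[0.9437·0.0000 + 0.0563·26.0000] = 1.2973; exercise value = 3.0000 > continuation, so V_u = 3.0000 (exercise)
Node d (S = 60): continuation = e^(−0.12)·[0.9437·26.0000 + 0.0563·50.0000] = 24.2574; exercise value = 35.0000 > continuation, so V_d = 35.0000 (exercise)
Node 0 (S = 80): continuation = e^(−0.12)·[0.9437·3.0000 + 0.0563·35.0000] = 4.2574; exercise value = 15.0000 > continuation, so V_0 = 15.0000 (exercise)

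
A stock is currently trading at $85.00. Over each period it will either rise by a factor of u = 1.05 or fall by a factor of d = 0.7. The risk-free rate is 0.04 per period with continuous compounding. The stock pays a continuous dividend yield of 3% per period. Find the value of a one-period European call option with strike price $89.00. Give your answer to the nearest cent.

Per-period risk-free factor R = e^0.04 = 1.0408; dividend-adjusted growth = e^(0.04−0.03) = 1.0101.
Risk-neutral probability p = (1.0101 − 0.7)/(1.05 − 0.7) = 0.3101/0.3500 = 0.8859
Terminal stock prices: S_u = 89.25, S_d = 59.5
Terminal payoffs (S − K): max(0.25, 0) = 0.25, max(-29.5, 0) = 0
Node 0 (S = 85): V_0 = e^(−0.04)·[0.8859·0.2500 + 0.1141·0.0000] = 0.2128

$0.21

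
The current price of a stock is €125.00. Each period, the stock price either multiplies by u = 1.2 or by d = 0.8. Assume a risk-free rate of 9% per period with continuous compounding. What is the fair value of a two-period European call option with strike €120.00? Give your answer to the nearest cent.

€27.11

Risk-neutral probability p = (e^0.09 − 0.8)/(1.2 − 0.8) = 0.2942/0.4000 = 0.7354
Terminal stock prices: S_uu = 180, S_ud = 120, S_dd = 80
Terminal payoffs (S − K): max(60, 0) = 60, max(0, 0) = 0, max(-40, 0) = 0
Node u (S = 150): V_u = e^(−0.09)·[0.7354·60.0000 + 0.2646·0.0000] = 40.3283
Node d (S = 100): V_d = e^(−0.09)·[0.7354·0.0000 + 0.2646·0.0000] = 0.0000
Node 0 (S = 125): V_0 = e^(−0.09)·[0.7354·40.3283 + 0.2646·0.0000] = 27.1061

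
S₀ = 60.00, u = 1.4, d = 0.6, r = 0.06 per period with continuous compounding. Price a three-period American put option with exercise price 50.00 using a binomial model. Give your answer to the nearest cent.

7.91

Risk-neutral probability p = (e^0.06 − 0.6)/(1.4 − 0.6) = 0.4618/0.8000 = 0.5773
Terminal stock prices: S_uuu = 164.6, S_uud = 70.56, S_udd = 30.24, S_ddd = 12.96
Terminal payoffs (K − S): max(-114.6, 0) = 0, max(-20.56, 0) = 0, max(19.76, 0) = 19.76, max(37.04, 0) = 37.04
Node uu (S = 117.6): continuation = e^(−0.06)·[0.5773·0.0000 + 0.4227·0.0000] = 0.0000; exercise value = 0.0000 ≤ continuation, so V_uu = 0.0000
Node ud (S = 50.4): continuation = e^(−0.06)·[0.5773·0.0000 + 0.4227·19.7600] = 7.8662; exercise value = 0.0000 ≤ continuation, so V_ud = 7.8662
Node dd (S = 21.6): continuation = e^(−0.06)·[0.5773·19.7600 + 0.4227·37.0400] = 25.4882; exercise value = 28.4000 > continuation, so V_dd = 28.4000 (exercise)
Node u (S = 84): continuation = e^(−0.06)·[0.5773·0.0000 + 0.4227·7.8662] = 3.1314; exercise value = 0.0000 ≤ continuation, so V_u = 3.1314
Node d (S = 36): continuation = e^(−0.06)·[0.5773·7.8662 + 0.4227·28.4000] = 15.5824; exercise value = 14.0000 ≤ continuation, so V_d = 15.5824
Node 0 (S = 60): continuation = e^(−0.06)·[0.5773·3.1314 + 0.4227·15.5824] = 7.9056; exercise value = 0.0000 ≤ continuation, so V_0 = 7.9056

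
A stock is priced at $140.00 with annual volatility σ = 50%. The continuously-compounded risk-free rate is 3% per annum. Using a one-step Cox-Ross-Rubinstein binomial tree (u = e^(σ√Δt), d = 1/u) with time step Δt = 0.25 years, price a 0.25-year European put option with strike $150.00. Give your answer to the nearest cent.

$22.25

CRR parameters: u = e^(σ√Δt) = e^(0.5·√0.25) = 1.2840, d = 1/u = 0.7788
Per-period rate: rΔt = 0.03·0.25 = 0.0075, so R = e^0.0075 = 1.0075
Risk-neutral probability p = (e^0.0075 − 0.7788)/(1.2840 − 0.7788) = 0.2287/0.5052 = 0.4527
Terminal stock prices: S_u = 179.8, S_d = 109
Terminal payoffs (K − S): max(-29.76, 0) = 0, max(40.97, 0) = 40.97
Node 0 (S = 140): V_0 = e^(−0.0075)·[0.4527·0.0000 + 0.5473·40.9679] = 22.2532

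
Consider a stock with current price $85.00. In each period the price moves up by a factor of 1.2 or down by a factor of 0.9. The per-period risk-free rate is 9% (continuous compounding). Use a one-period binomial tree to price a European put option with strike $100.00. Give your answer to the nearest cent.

Risk-neutral probability p = (e^0.09 − 0.9)/(1.2 − 0.9) = 0.1942/0.3000 = 0.6472
Terminal stock prices: S_u = 102, S_d = 76.5
Terminal payoffs (K − S): max(-2, 0) = 0, max(23.5, 0) = 23.5
Node 0 (S = 85): V_0 = e^(−0.09)·[0.6472·0.0000 + 0.3528·23.5000] = 7.5762

$7.58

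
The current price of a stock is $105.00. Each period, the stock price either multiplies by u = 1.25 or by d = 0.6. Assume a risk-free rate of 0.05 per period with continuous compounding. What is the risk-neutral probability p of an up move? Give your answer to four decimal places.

p = 0.6943

Risk-neutral probability p = (e^0.05 − 0.6)/(1.25 − 0.6) = 0.4513/0.6500 = 0.6943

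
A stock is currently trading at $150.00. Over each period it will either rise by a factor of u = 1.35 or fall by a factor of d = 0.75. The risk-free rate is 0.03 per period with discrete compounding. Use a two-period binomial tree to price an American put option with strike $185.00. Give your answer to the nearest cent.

$45.31

Risk-neutral probability p = (1 + 0.03 − 0.75)/(1.35 − 0.75) = 0.2800/0.6000 = 0.4667
Terminal stock prices: S_uu = 273.4, S_ud = 151.9, S_dd = 84.38
Terminal payoffs (K − S): max(-88.38, 0) = 0, max(33.12, 0) = 33.12, max(100.6, 0) = 100.6
Node u (S = 202.5): continuation = 1/1.03·[0.4667·0.0000 + 0.5333·33.1250] = 17.1521; exercise value = 0.0000 ≤ continuation, so V_u = 17.1521
Node d (S = 112.5): continuation = 1/1.03·[0.4667·33.1250 + 0.5333·100.6250] = 67.1117; exercise value = 72.5000 > continuation, so V_d = 72.5000 (exercise)
Node 0 (S = 150): continuation = 1/1.03·[0.4667·17.1521 + 0.5333·72.5000] = 45.3116; exercise value = 35.0000 ≤ continuation, so V_0 = 45.3116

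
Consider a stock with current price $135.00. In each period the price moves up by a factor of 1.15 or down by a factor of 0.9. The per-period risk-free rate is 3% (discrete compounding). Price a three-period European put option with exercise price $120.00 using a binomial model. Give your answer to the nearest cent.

Risk-neutral probability p = (1 + 0.03 − 0.9)/(1.15 − 0.9) = 0.1300/0.2500 = 0.5200
Terminal stock prices: S_uuu = 205.3, S_uud = 160.7, S_udd = 125.8, S_ddd = 98.42
Terminal payoffs (K − S): max(-85.32, 0) = 0, max(-40.68, 0) = 0, max(-5.753, 0) = 0, max(21.58, 0) = 21.58
Node uu (S = 178.5): V_uu = 1/1.03·[0.5200·0.0000 + 0.4800·0.0000] = 0.0000
Node ud (S = 139.7): V_ud = 1/1.03·[0.5200·0.0000 + 0.4800·0.0000] = 0.0000
Node dd (S = 109.4): V_dd = 1/1.03·[0.5200·0.0000 + 0.4800·21.5850] = 10.0590
Node u (S = 155.2): V_u = 1/1.03·[0.5200·0.0000 + 0.4800·0.0000] = 0.0000
Node d (S = 121.5): V_d = 1/1.03·[0.5200·0.0000 + 0.4800·10.0590] = 4.6877
Node 0 (S = 135): V_0 = 1/1.03·[0.5200·0.0000 + 0.4800·4.6877] = 2.1846

$2.18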